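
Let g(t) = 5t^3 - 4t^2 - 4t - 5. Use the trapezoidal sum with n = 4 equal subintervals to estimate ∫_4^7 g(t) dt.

Δt = (7 − 4)/4 = 0.75.
g(4) = 235, g(4.75) = 421.609375, g(5.5) = 683.875, g(6.25) = 1034.453125, g(7) = 1486.
T_4 = (Δt/2)·[g(t_0) + 2g(t_1) + 2g(t_2) + 2g(t_3) + g(t_4)].
Sum = 2250.328125.

2250.328125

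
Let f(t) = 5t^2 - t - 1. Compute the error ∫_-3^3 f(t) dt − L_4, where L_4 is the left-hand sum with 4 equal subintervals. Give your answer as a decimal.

Exact integral: ∫_-3^3 f(t) dt = 84.
L_4 = 99.75.
Error = 84 − 99.75 = -15.75.

-15.75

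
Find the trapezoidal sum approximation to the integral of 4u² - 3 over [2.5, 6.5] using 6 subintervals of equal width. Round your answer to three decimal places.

334.519

Δu = (6.5 − 2.5)/6 = 2/3.
f(2.5) = 22, f(19/6) = 334/9, f(23/6) = 502/9, f(4.5) = 78, f(31/6) = 934/9, f(35/6) = 1198/9, f(6.5) = 166.
T_6 = (Δu/2)·[f(u_0) + 2f(u_1) + ... + 2f(u_{5}) + f(u_6)].
Sum ≈ 334.519.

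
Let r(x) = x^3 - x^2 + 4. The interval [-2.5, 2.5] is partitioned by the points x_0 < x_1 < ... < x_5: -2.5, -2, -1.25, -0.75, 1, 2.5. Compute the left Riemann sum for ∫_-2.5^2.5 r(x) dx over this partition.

Subinterval widths: 0.5, 0.75, 0.5, 1.75, 1.5.
Left endpoints: -2.5, -2, -1.25, -0.75, 1.
r(-2.5) = -17.875, r(-2) = -8, r(-1.25) = 0.484375, r(-0.75) = 3.015625, r(1) = 4.
Sum = Σ Δx_i · r(x_i).
Sum = -3.41796875.

-3.41796875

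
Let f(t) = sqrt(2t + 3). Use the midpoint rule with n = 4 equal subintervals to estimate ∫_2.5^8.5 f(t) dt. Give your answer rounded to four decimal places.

22.2839

Δt = (8.5 − 2.5)/4 = 1.5.
Midpoints: 3.25, 4.75, 6.25, 7.75.
f(3.25) ≈ 3.0822, f(4.75) ≈ 3.5355, f(6.25) ≈ 3.9370, f(7.75) ≈ 4.3012.
Sum = Δt · [f(3.25) + f(4.75) + f(6.25) + f(7.75)].
Sum ≈ 22.2839.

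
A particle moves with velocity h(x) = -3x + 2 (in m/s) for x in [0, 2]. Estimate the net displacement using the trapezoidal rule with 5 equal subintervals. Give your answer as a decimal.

Δx = (2 − 0)/5 = 0.4.
h(0) = 2, h(0.4) = 0.8, h(0.8) = -0.4, h(1.2) = -1.6, h(1.6) = -2.8, h(2) = -4.
T_5 = (Δx/2)·[h(x_0) + 2h(x_1) + ... + 2h(x_{4}) + h(x_5)].
Sum = -2.

-2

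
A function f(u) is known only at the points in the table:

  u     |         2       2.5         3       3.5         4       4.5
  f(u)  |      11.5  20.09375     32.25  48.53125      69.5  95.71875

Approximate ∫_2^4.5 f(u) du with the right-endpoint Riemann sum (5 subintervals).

133.046875

Δu = 0.5.
Sum = 0.5·[20.09375 + 32.25 + 48.53125 + 69.5 + 95.71875] = 133.046875.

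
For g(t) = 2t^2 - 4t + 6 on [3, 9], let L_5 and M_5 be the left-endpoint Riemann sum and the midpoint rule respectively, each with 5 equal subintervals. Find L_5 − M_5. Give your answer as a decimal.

L_5 = 290.88.
M_5 = 358.56.
L_5 − M_5 = -67.68.

-67.68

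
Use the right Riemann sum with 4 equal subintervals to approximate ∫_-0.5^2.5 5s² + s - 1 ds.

40.03125

Δs = (2.5 − (-0.5))/4 = 0.75.
Right endpoints: 0.25, 1, 1.75, 2.5.
f(0.25) = -0.4375, f(1) = 5, f(1.75) = 16.0625, f(2.5) = 32.75.
Sum = Δs · [f(0.25) + f(1) + f(1.75) + f(2.5)].
Sum = 40.03125.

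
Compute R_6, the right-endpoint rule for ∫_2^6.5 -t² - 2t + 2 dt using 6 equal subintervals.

-136.265625

Δt = (6.5 − 2)/6 = 0.75.
Right endpoints: 2.75, 3.5, 4.25, 5, 5.75, 6.5.
f(2.75) = -11.0625, f(3.5) = -17.25, f(4.25) = -24.5625, f(5) = -33, f(5.75) = -42.5625, f(6.5) = -53.25.
Sum = Δt · [f(2.75) + f(3.5) + f(4.25) + ...].
Sum = -136.265625.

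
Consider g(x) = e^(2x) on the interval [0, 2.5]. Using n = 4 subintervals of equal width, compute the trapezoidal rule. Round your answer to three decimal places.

Δx = (2.5 − 0)/4 = 0.625.
g(0) ≈ 1.000, g(0.625) ≈ 3.490, g(1.25) ≈ 12.182, g(1.875) ≈ 42.521, g(2.5) ≈ 148.413.
T_4 = (Δx/2)·[g(x_0) + 2g(x_1) + 2g(x_2) + 2g(x_3) + g(x_4)].
Sum ≈ 83.063.

83.063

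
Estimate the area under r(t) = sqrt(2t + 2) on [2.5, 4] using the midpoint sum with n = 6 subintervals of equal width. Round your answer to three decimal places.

4.368

Δt = (4 − 2.5)/6 = 0.25.
Midpoints: 2.625, 2.875, 3.125, 3.375, 3.625, 3.875.
r(2.625) ≈ 2.693, r(2.875) ≈ 2.784, r(3.125) ≈ 2.872, r(3.375) ≈ 2.958, r(3.625) ≈ 3.041, r(3.875) ≈ 3.122.
Sum = Δt · [r(2.625) + r(2.875) + r(3.125) + ...].
Sum ≈ 4.368.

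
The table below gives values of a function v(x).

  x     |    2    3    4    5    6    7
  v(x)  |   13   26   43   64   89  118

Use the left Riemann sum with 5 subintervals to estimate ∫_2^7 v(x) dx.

Δx = 1.
Sum = 1·[13 + 26 + 43 + 64 + 89] = 235.

235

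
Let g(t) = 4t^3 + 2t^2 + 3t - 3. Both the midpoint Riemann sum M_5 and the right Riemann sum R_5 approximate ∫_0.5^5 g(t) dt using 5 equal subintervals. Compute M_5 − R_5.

-285.01875

M_5 = 721.18125.
R_5 = 1006.2.
M_5 − R_5 = -285.01875.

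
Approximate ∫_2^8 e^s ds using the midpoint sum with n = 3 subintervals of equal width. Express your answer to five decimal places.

2530.26371

Δs = (8 − 2)/3 = 2.
Midpoints: 3, 5, 7.
f(3) ≈ 20.08554, f(5) ≈ 148.41316, f(7) ≈ 1096.63316.
Sum = Δs · [f(3) + f(5) + f(7)].
Sum ≈ 2530.26371.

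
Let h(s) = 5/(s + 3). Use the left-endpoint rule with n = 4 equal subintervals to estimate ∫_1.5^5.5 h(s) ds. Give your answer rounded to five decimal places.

Δs = (5.5 − 1.5)/4 = 1.
Left endpoints: 1.5, 2.5, 3.5, 4.5.
h(1.5) = 10/9, h(2.5) = 10/11, h(3.5) = 10/13, h(4.5) = 2/3.
Sum = Δs · [h(1.5) + h(2.5) + h(3.5) + h(4.5)].
Sum ≈ 3.45610.

3.45610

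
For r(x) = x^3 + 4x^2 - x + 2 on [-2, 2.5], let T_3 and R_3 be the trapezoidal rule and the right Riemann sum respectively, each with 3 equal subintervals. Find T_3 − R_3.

T_3 = 53.15625.
R_3 = 74.25.
T_3 − R_3 = -21.09375.

-21.09375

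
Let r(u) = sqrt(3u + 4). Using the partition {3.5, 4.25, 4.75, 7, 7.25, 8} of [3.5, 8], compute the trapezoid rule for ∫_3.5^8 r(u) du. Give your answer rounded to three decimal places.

20.631

Subinterval widths: 0.75, 0.5, 2.25, 0.25, 0.75.
r(3.5) ≈ 3.808, r(4.25) ≈ 4.093, r(4.75) ≈ 4.272, r(7) ≈ 5.000, r(7.25) ≈ 5.074, r(8) ≈ 5.292.
On each subinterval the trapezoid contributes (Δu_i/2)·[r(u_{i-1}) + r(u_i)].
Sum ≈ 20.631.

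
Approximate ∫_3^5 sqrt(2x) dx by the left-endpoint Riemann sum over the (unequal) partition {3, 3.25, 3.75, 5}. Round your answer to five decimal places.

Subinterval widths: 0.25, 0.5, 1.25.
Left endpoints: 3, 3.25, 3.75.
f(3) ≈ 2.44949, f(3.25) ≈ 2.54951, f(3.75) ≈ 2.73861.
Sum = Σ Δx_i · f(x_i).
Sum ≈ 5.31039.

5.31039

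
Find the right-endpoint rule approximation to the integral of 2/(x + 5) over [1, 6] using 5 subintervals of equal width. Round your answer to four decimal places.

Δx = (6 − 1)/5 = 1.
Right endpoints: 2, 3, 4, 5, 6.
f(2) = 2/7, f(3) = 0.25, f(4) = 2/9, f(5) = 0.2, f(6) = 2/11.
Sum = Δx · [f(2) + f(3) + f(4) + f(5) + f(6)].
Sum ≈ 1.1398.

1.1398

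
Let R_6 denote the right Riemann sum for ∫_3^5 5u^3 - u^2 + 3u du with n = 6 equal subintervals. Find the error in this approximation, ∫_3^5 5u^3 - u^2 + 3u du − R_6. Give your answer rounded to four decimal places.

-82.1852

Exact integral: ∫_3^5 f(u) du ≈ 671.333333.
R_6 ≈ 753.518519.
Error ≈ 671.333333 − 753.518519 ≈ -82.1852.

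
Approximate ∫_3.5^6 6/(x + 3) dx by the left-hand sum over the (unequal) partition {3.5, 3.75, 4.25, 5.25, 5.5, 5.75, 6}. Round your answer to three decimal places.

Subinterval widths: 0.25, 0.5, 1, 0.25, 0.25, 0.25.
Left endpoints: 3.5, 3.75, 4.25, 5.25, 5.5, 5.75.
f(3.5) = 12/13, f(3.75) = 8/9, f(4.25) = 24/29, f(5.25) = 8/11, f(5.5) = 12/17, f(5.75) = 24/35.
Sum = Σ Δx_i · f(x_i).
Sum ≈ 2.033.

2.033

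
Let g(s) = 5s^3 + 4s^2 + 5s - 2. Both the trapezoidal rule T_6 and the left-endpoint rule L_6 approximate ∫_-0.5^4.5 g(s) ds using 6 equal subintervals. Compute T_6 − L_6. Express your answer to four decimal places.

T_6 ≈ 693.842593.
L_6 ≈ 459.988426.
T_6 − L_6 ≈ 233.8542.

233.8542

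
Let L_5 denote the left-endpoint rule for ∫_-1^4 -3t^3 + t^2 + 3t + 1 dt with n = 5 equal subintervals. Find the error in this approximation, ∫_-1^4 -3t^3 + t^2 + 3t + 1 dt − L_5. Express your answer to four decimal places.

Exact integral: ∫_-1^4 f(t) dt ≈ -142.083333.
L_5 = -70.
Error ≈ -142.083333 − (-70) ≈ -72.0833.

-72.0833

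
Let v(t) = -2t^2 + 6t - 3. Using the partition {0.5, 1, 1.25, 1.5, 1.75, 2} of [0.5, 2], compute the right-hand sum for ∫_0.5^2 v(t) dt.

Subinterval widths: 0.5, 0.25, 0.25, 0.25, 0.25.
Right endpoints: 1, 1.25, 1.5, 1.75, 2.
v(1) = 1, v(1.25) = 1.375, v(1.5) = 1.5, v(1.75) = 1.375, v(2) = 1.
Sum = Σ Δt_i · v(t_i).
Sum = 1.8125.

1.8125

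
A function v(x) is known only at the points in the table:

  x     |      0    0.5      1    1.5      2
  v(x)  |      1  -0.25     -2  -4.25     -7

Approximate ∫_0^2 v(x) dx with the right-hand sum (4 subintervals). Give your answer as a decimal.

-6.75

Δx = 0.5.
Sum = 0.5·[(-0.25) + (-2) + (-4.25) + (-7)] = -6.75.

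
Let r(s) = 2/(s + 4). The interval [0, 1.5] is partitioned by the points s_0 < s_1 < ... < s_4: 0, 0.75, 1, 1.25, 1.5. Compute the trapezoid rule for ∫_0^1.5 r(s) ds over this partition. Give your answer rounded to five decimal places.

0.63872

Subinterval widths: 0.75, 0.25, 0.25, 0.25.
r(0) = 0.5, r(0.75) = 8/19, r(1) = 0.4, r(1.25) = 8/21, r(1.5) = 4/11.
On each subinterval the trapezoid contributes (Δs_i/2)·[r(s_{i-1}) + r(s_i)].
Sum ≈ 0.63872.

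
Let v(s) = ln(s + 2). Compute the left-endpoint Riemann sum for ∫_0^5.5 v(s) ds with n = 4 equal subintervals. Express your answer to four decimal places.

Δs = (5.5 − 0)/4 = 1.375.
Left endpoints: 0, 1.375, 2.75, 4.125.
v(0) ≈ 0.6931, v(1.375) ≈ 1.2164, v(2.75) ≈ 1.5581, v(4.125) ≈ 1.8124.
Sum = Δs · [v(0) + v(1.375) + v(2.75) + v(4.125)].
Sum ≈ 7.2601.

7.2601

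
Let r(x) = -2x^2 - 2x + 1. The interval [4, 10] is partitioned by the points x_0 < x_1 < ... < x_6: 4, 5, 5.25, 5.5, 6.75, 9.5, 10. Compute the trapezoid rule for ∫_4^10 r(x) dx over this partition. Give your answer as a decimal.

-709.96875

Subinterval widths: 1, 0.25, 0.25, 1.25, 2.75, 0.5.
r(4) = -39, r(5) = -59, r(5.25) = -64.625, r(5.5) = -70.5, r(6.75) = -103.625, r(9.5) = -198.5, r(10) = -219.
On each subinterval the trapezoid contributes (Δx_i/2)·[r(x_{i-1}) + r(x_i)].
Sum = -709.96875.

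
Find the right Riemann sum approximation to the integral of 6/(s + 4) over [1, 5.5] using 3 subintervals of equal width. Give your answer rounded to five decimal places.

Δs = (5.5 − 1)/3 = 1.5.
Right endpoints: 2.5, 4, 5.5.
f(2.5) = 12/13, f(4) = 0.75, f(5.5) = 12/19.
Sum = Δs · [f(2.5) + f(4) + f(5.5)].
Sum ≈ 3.45698.

3.45698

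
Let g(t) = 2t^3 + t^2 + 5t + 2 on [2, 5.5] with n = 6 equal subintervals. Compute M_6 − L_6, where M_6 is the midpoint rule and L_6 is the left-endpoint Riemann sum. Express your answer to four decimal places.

M_6 ≈ 572.615596.
L_6 ≈ 474.466725.
M_6 − L_6 ≈ 98.1489.

98.1489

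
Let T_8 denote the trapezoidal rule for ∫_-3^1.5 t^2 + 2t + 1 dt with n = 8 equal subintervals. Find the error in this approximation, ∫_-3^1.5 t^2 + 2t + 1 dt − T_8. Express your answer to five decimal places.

-0.23730

Exact integral: ∫_-3^1.5 f(t) dt = 7.875.
T_8 ≈ 8.1123047.
Error ≈ 7.875 − 8.1123047 ≈ -0.23730.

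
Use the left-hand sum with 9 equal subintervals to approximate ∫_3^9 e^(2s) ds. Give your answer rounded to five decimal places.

Δs = (9 − 3)/9 = 2/3.
Left endpoints: 3, 11/3, 13/3, 5, 17/3, 19/3, 7, 23/3, 25/3.
f(3) ≈ 403.42879, f(11/3) ≈ 1530.47486, f(13/3) ≈ 5806.11335, f(5) ≈ 22026.46579, f(17/3) ≈ 83561.09612, f(19/3) ≈ 317003.04759, f(7) ≈ 1202604.28416, f(23/3) ≈ 4562281.26284, f(25/3) ≈ 17307779.95337.
Sum = Δs · [f(3) + f(11/3) + f(13/3) + ...].
Sum ≈ 15668664.08459.

15668664.08459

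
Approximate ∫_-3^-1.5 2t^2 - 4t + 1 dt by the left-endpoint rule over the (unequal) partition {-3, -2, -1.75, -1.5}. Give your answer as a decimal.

Subinterval widths: 1, 0.25, 0.25.
Left endpoints: -3, -2, -1.75.
f(-3) = 31, f(-2) = 17, f(-1.75) = 14.125.
Sum = Σ Δt_i · f(t_i).
Sum = 38.78125.

38.78125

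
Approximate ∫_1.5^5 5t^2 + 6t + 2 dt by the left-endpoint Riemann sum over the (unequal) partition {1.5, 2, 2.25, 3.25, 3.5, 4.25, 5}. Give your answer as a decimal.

230.5625

Subinterval widths: 0.5, 0.25, 1, 0.25, 0.75, 0.75.
Left endpoints: 1.5, 2, 2.25, 3.25, 3.5, 4.25.
f(1.5) = 22.25, f(2) = 34, f(2.25) = 40.8125, f(3.25) = 74.3125, f(3.5) = 84.25, f(4.25) = 117.8125.
Sum = Σ Δt_i · f(t_i).
Sum = 230.5625.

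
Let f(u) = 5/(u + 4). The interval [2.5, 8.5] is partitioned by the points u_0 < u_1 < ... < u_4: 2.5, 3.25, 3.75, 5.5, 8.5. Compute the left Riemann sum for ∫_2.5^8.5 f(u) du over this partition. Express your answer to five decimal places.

3.62973

Subinterval widths: 0.75, 0.5, 1.75, 3.
Left endpoints: 2.5, 3.25, 3.75, 5.5.
f(2.5) = 10/13, f(3.25) = 20/29, f(3.75) = 20/31, f(5.5) = 10/19.
Sum = Σ Δu_i · f(u_i).
Sum ≈ 3.62973.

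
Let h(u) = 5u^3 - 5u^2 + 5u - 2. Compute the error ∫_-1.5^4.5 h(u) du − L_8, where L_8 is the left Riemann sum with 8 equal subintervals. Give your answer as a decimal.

144.84375

Exact integral: ∫_-1.5^4.5 h(u) du = 381.75.
L_8 = 236.90625.
Error = 381.75 − 236.90625 = 144.84375.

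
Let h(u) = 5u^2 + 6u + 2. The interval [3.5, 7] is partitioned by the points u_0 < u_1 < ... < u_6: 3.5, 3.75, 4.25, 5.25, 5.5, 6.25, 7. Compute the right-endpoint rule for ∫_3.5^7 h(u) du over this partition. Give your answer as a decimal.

Subinterval widths: 0.25, 0.5, 1, 0.25, 0.75, 0.75.
Right endpoints: 3.75, 4.25, 5.25, 5.5, 6.25, 7.
h(3.75) = 94.8125, h(4.25) = 117.8125, h(5.25) = 171.3125, h(5.5) = 186.25, h(6.25) = 234.8125, h(7) = 289.
Sum = Σ Δu_i · h(u_i).
Sum = 693.34375.

693.34375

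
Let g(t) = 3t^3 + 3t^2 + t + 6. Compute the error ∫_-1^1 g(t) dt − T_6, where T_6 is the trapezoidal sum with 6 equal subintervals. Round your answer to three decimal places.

Exact integral: ∫_-1^1 g(t) dt = 14.
T_6 ≈ 14.11111.
Error ≈ 14 − 14.11111 ≈ -0.111.

-0.111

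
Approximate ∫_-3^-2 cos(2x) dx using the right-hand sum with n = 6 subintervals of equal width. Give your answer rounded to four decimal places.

Δx = (-2 − (-3))/6 = 1/6.
Right endpoints: -17/6, -8/3, -2.5, -7/3, -13/6, -2.
f(-17/6) ≈ 0.8159, f(-8/3) ≈ 0.5818, f(-2.5) ≈ 0.2837, f(-7/3) ≈ -0.0457, f(-13/6) ≈ -0.3700, f(-2) ≈ -0.6536.
Sum = Δx · [f(-17/6) + f(-8/3) + f(-2.5) + ...].
Sum ≈ 0.1020.

0.1020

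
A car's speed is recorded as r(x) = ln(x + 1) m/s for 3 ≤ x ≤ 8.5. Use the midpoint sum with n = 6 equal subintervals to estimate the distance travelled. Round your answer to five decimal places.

10.34714

Δx = (8.5 − 3)/6 = 11/12.
Midpoints: 83/24, 4.375, 127/24, 149/24, 7.125, 193/24.
r(83/24) ≈ 1.49478, r(4.375) ≈ 1.68176, r(127/24) ≈ 1.83923, r(149/24) ≈ 1.97524, r(7.125) ≈ 2.09495, r(193/24) ≈ 2.20184.
Sum = Δx · [r(83/24) + r(4.375) + r(127/24) + ...].
Sum ≈ 10.34714.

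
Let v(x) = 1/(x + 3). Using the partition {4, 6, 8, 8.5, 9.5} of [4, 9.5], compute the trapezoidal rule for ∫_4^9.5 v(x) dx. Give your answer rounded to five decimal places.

Subinterval widths: 2, 2, 0.5, 1.
v(4) = 1/7, v(6) = 1/9, v(8) = 1/11, v(8.5) = 2/23, v(9.5) = 0.08.
On each subinterval the trapezoid contributes (Δx_i/2)·[v(x_{i-1}) + v(x_i)].
Sum ≈ 0.58393.

0.58393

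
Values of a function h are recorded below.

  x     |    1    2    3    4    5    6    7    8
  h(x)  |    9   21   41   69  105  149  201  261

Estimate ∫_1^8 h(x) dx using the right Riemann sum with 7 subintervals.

847

Δx = 1.
Sum = 1·[21 + 41 + 69 + 105 + 149 + 201 + 261] = 847.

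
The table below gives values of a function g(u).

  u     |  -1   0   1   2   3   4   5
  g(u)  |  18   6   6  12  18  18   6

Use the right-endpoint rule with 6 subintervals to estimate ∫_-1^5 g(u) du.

Δu = 1.
Sum = 1·[6 + 6 + 12 + 18 + 18 + 6] = 66.

66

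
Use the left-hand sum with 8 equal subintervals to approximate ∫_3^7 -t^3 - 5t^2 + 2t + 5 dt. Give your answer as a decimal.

-923

Δt = (7 − 3)/8 = 0.5.
Left endpoints: 3, 3.5, 4, 4.5, 5, 5.5, 6, 6.5.
f(3) = -61, f(3.5) = -92.125, f(4) = -131, f(4.5) = -178.375, f(5) = -235, f(5.5) = -301.625, f(6) = -379, f(6.5) = -467.875.
Sum = Δt · [f(3) + f(3.5) + f(4) + ...].
Sum = -923.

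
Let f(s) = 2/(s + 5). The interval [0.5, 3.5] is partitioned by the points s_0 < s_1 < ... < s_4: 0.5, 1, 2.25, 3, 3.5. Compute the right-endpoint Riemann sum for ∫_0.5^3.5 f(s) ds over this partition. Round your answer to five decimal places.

0.81664

Subinterval widths: 0.5, 1.25, 0.75, 0.5.
Right endpoints: 1, 2.25, 3, 3.5.
f(1) = 1/3, f(2.25) = 8/29, f(3) = 0.25, f(3.5) = 4/17.
Sum = Σ Δs_i · f(s_i).
Sum ≈ 0.81664.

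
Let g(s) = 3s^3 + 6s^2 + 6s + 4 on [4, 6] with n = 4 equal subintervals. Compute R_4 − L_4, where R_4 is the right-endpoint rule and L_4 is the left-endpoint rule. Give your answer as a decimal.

R_4 = 1303.25.
L_4 = 1009.25.
R_4 − L_4 = 294.

294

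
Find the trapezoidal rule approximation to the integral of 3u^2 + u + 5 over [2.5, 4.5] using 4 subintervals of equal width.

Δu = (4.5 − 2.5)/4 = 0.5.
f(2.5) = 26.25, f(3) = 35, f(3.5) = 45.25, f(4) = 57, f(4.5) = 70.25.
T_4 = (Δu/2)·[f(u_0) + 2f(u_1) + 2f(u_2) + 2f(u_3) + f(u_4)].
Sum = 92.75.

92.75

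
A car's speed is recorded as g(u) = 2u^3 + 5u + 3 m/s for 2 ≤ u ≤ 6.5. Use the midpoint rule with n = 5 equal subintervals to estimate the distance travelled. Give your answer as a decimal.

985.910625

Δu = (6.5 − 2)/5 = 0.9.
Midpoints: 2.45, 3.35, 4.25, 5.15, 6.05.
g(2.45) = 44.66225, g(3.35) = 94.94075, g(4.25) = 177.78125, g(5.15) = 301.93175, g(6.05) = 476.14025.
Sum = Δu · [g(2.45) + g(3.35) + g(4.25) + g(5.15) + g(6.05)].
Sum = 985.910625.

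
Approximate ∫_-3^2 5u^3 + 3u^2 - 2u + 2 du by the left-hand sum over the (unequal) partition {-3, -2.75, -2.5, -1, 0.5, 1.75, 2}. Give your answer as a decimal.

-107.421875

Subinterval widths: 0.25, 0.25, 1.5, 1.5, 1.25, 0.25.
Left endpoints: -3, -2.75, -2.5, -1, 0.5, 1.75.
f(-3) = -100, f(-2.75) = -73.796875, f(-2.5) = -52.375, f(-1) = 2, f(0.5) = 2.375, f(1.75) = 34.484375.
Sum = Σ Δu_i · f(u_i).
Sum = -107.421875.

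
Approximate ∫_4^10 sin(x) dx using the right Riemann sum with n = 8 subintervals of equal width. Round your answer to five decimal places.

0.25645

Δx = (10 − 4)/8 = 0.75.
Right endpoints: 4.75, 5.5, 6.25, 7, 7.75, 8.5, 9.25, 10.
f(4.75) ≈ -0.99929, f(5.5) ≈ -0.70554, f(6.25) ≈ -0.03318, f(7) ≈ 0.65699, f(7.75) ≈ 0.99460, f(8.5) ≈ 0.79849, f(9.25) ≈ 0.17389, f(10) ≈ -0.54402.
Sum = Δx · [f(4.75) + f(5.5) + f(6.25) + ...].
Sum ≈ 0.25645.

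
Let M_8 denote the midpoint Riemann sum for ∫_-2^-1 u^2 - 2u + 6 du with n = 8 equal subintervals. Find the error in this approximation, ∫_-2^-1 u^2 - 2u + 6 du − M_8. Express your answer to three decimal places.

Exact integral: ∫_-2^-1 f(u) du ≈ 11.33333.
M_8 = 11.33203125.
Error ≈ 11.33333 − 11.33203125 ≈ 0.001.

0.001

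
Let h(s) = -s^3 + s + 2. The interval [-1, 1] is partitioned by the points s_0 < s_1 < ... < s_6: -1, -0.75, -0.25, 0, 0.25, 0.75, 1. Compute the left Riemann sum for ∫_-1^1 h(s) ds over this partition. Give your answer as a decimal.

Subinterval widths: 0.25, 0.5, 0.25, 0.25, 0.5, 0.25.
Left endpoints: -1, -0.75, -0.25, 0, 0.25, 0.75.
h(-1) = 2, h(-0.75) = 1.671875, h(-0.25) = 1.765625, h(0) = 2, h(0.25) = 2.234375, h(0.75) = 2.328125.
Sum = Σ Δs_i · h(s_i).
Sum = 3.9765625.

3.9765625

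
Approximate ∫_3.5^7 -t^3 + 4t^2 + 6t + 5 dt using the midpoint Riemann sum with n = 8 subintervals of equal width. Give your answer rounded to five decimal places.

-34.16174

Δt = (7 − 3.5)/8 = 0.4375.
Midpoints: 3.71875, 4.15625, 4.59375, 5.03125, 5.46875, 5.90625, 6.34375, 6.78125.
f(3.71875) = 1022425/32768, f(4.15625) = 892547/32768, f(4.59375) = 656437/32768, f(5.03125) = 297631/32768, f(5.46875) = -200335/32768, f(5.90625) = -853925/32768, f(6.34375) = -1679603/32768, f(6.78125) = -2693833/32768.
Sum = Δt · [f(3.71875) + f(4.15625) + f(4.59375) + ...].
Sum ≈ -34.16174.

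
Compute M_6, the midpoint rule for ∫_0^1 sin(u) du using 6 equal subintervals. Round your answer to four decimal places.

0.4602

Δu = (1 − 0)/6 = 1/6.
Midpoints: 1/12, 0.25, 5/12, 7/12, 0.75, 11/12.
f(1/12) ≈ 0.0832, f(0.25) ≈ 0.2474, f(5/12) ≈ 0.4047, f(7/12) ≈ 0.5508, f(0.75) ≈ 0.6816, f(11/12) ≈ 0.7936.
Sum = Δu · [f(1/12) + f(0.25) + f(5/12) + ...].
Sum ≈ 0.4602.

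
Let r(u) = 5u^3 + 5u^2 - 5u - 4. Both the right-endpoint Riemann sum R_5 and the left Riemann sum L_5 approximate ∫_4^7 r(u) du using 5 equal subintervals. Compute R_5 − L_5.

R_5 = 3531.
L_5 = 2604.
R_5 − L_5 = 927.

927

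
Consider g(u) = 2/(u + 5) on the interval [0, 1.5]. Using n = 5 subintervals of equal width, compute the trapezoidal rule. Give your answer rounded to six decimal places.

0.524973

Δu = (1.5 − 0)/5 = 0.3.
g(0) = 0.4, g(0.3) = 20/53, g(0.6) = 5/14, g(0.9) = 20/59, g(1.2) = 10/31, g(1.5) = 4/13.
T_5 = (Δu/2)·[g(u_0) + 2g(u_1) + ... + 2g(u_{4}) + g(u_5)].
Sum ≈ 0.524973.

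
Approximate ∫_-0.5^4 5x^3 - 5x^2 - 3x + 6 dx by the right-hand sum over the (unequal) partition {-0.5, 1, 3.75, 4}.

580.30078125

Subinterval widths: 1.5, 2.75, 0.25.
Right endpoints: 1, 3.75, 4.
f(1) = 3, f(3.75) = 188.109375, f(4) = 234.
Sum = Σ Δx_i · f(x_i).
Sum = 580.30078125.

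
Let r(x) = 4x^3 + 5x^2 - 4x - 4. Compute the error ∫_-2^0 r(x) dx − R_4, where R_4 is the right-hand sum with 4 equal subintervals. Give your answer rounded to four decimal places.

-0.4167

Exact integral: ∫_-2^0 r(x) dx ≈ -2.666667.
R_4 = -2.25.
Error ≈ -2.666667 − (-2.25) ≈ -0.4167.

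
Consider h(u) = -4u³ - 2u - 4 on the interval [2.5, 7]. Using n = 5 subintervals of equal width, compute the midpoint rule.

-2405.37375

Δu = (7 − 2.5)/5 = 0.9.
Midpoints: 2.95, 3.85, 4.75, 5.65, 6.55.
h(2.95) = -112.5895, h(3.85) = -239.9665, h(4.75) = -442.1875, h(5.65) = -736.7485, h(6.55) = -1141.1455.
Sum = Δu · [h(2.95) + h(3.85) + h(4.75) + h(5.65) + h(6.55)].
Sum = -2405.37375.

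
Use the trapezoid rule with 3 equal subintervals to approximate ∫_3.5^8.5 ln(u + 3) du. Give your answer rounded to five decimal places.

Δu = (8.5 − 3.5)/3 = 5/3.
f(3.5) ≈ 1.87180, f(31/6) ≈ 2.10006, f(41/6) ≈ 2.28578, f(8.5) ≈ 2.44235.
T_3 = (Δu/2)·[f(u_0) + 2f(u_1) + 2f(u_2) + f(u_3)].
Sum ≈ 10.90486.

10.90486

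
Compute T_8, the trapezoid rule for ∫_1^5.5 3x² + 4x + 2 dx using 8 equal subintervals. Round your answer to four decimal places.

233.5869

Δx = (5.5 − 1)/8 = 0.5625.
f(1) = 9, f(1.5625) = 15.57421875, f(2.125) = 24.046875, f(2.6875) = 34.41796875, f(3.25) = 46.6875, f(3.8125) = 60.85546875, f(4.375) = 76.921875, f(4.9375) = 94.88671875, f(5.5) = 114.75.
T_8 = (Δx/2)·[f(x_0) + 2f(x_1) + ... + 2f(x_{7}) + f(x_8)].
Sum ≈ 233.5869.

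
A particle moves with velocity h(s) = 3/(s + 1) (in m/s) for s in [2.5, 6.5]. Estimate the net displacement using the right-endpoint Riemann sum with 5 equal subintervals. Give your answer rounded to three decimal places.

2.114

Δs = (6.5 − 2.5)/5 = 0.8.
Right endpoints: 3.3, 4.1, 4.9, 5.7, 6.5.
h(3.3) = 30/43, h(4.1) = 10/17, h(4.9) = 30/59, h(5.7) = 30/67, h(6.5) = 0.4.
Sum = Δs · [h(3.3) + h(4.1) + h(4.9) + h(5.7) + h(6.5)].
Sum ≈ 2.114.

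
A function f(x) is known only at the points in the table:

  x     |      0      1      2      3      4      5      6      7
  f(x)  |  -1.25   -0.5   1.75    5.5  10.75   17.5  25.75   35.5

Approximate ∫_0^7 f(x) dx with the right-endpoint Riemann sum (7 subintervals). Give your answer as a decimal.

96.25

Δx = 1.
Sum = 1·[(-0.5) + 1.75 + 5.5 + 10.75 + 17.5 + 25.75 + 35.5] = 96.25.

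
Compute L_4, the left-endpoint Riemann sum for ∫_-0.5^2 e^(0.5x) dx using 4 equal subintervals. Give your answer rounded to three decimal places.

Δx = (2 − (-0.5))/4 = 0.625.
Left endpoints: -0.5, 0.125, 0.75, 1.375.
f(-0.5) ≈ 0.779, f(0.125) ≈ 1.064, f(0.75) ≈ 1.455, f(1.375) ≈ 1.989.
Sum = Δx · [f(-0.5) + f(0.125) + f(0.75) + f(1.375)].
Sum ≈ 3.304.

3.304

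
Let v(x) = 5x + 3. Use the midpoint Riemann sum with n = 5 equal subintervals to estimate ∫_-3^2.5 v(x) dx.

9.625

Δx = (2.5 − (-3))/5 = 1.1.
Midpoints: -2.45, -1.35, -0.25, 0.85, 1.95.
v(-2.45) = -9.25, v(-1.35) = -3.75, v(-0.25) = 1.75, v(0.85) = 7.25, v(1.95) = 12.75.
Sum = Δx · [v(-2.45) + v(-1.35) + v(-0.25) + v(0.85) + v(1.95)].
Sum = 9.625.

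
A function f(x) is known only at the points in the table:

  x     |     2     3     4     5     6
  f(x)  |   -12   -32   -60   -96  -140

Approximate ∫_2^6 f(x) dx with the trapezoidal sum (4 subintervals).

Δx = 1.
T_4 = (1/2)·[(-12) + 2·(-32) + 2·(-60) + 2·(-96) + (-140)] = -264.

-264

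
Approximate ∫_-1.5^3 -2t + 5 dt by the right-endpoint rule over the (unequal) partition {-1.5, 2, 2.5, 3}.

Subinterval widths: 3.5, 0.5, 0.5.
Right endpoints: 2, 2.5, 3.
f(2) = 1, f(2.5) = 0, f(3) = -1.
Sum = Σ Δt_i · f(t_i).
Sum = 3.

3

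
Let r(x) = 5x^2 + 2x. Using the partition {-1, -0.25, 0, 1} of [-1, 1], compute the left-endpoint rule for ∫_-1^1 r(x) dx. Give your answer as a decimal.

Subinterval widths: 0.75, 0.25, 1.
Left endpoints: -1, -0.25, 0.
r(-1) = 3, r(-0.25) = -0.1875, r(0) = 0.
Sum = Σ Δx_i · r(x_i).
Sum = 2.203125.

2.203125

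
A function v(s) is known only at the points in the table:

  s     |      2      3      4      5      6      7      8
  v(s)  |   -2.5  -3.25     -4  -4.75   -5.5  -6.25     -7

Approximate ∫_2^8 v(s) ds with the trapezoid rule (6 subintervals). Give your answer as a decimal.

-28.5

Δs = 1.
T_6 = (1/2)·[(-2.5) + 2·(-3.25) + 2·(-4) + 2·(-4.75) + 2·(-5.5) + 2·(-6.25) + (-7)] = -28.5.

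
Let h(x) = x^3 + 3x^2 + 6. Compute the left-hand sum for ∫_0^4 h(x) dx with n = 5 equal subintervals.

Δx = (4 − 0)/5 = 0.8.
Left endpoints: 0, 0.8, 1.6, 2.4, 3.2.
h(0) = 6, h(0.8) = 8.432, h(1.6) = 17.776, h(2.4) = 37.104, h(3.2) = 69.488.
Sum = Δx · [h(0) + h(0.8) + h(1.6) + h(2.4) + h(3.2)].
Sum = 111.04.

111.04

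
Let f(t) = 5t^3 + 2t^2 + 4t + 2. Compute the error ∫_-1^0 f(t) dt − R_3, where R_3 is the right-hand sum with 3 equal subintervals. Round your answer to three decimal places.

-1.065

Exact integral: ∫_-1^0 f(t) dt ≈ -0.58333.
R_3 ≈ 0.48148.
Error ≈ -0.58333 − 0.48148 ≈ -1.065.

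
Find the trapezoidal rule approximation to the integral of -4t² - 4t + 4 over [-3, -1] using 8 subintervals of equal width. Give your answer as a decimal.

-10.75

Δt = (-1 − (-3))/8 = 0.25.
f(-3) = -20, f(-2.75) = -15.25, f(-2.5) = -11, f(-2.25) = -7.25, f(-2) = -4, f(-1.75) = -1.25, f(-1.5) = 1, f(-1.25) = 2.75, f(-1) = 4.
T_8 = (Δt/2)·[f(t_0) + 2f(t_1) + ... + 2f(t_{7}) + f(t_8)].
Sum = -10.75.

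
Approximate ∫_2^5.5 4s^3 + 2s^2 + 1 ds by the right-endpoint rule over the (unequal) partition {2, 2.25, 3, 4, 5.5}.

Subinterval widths: 0.25, 0.75, 1, 1.5.
Right endpoints: 2.25, 3, 4, 5.5.
f(2.25) = 56.6875, f(3) = 127, f(4) = 289, f(5.5) = 727.
Sum = Σ Δs_i · f(s_i).
Sum = 1488.921875.

1488.921875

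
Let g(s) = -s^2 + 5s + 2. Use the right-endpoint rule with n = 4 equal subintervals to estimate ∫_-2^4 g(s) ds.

29.25

Δs = (4 − (-2))/4 = 1.5.
Right endpoints: -0.5, 1, 2.5, 4.
g(-0.5) = -0.75, g(1) = 6, g(2.5) = 8.25, g(4) = 6.
Sum = Δs · [g(-0.5) + g(1) + g(2.5) + g(4)].
Sum = 29.25.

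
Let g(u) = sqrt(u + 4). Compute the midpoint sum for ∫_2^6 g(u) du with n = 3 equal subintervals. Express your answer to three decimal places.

Δu = (6 − 2)/3 = 4/3.
Midpoints: 8/3, 4, 16/3.
g(8/3) ≈ 2.582, g(4) ≈ 2.828, g(16/3) ≈ 3.055.
Sum = Δu · [g(8/3) + g(4) + g(16/3)].
Sum ≈ 11.287.

11.287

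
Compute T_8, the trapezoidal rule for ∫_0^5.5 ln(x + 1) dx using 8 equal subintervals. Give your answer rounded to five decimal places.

Δx = (5.5 − 0)/8 = 0.6875.
f(0) ≈ 0.00000, f(0.6875) ≈ 0.52325, f(1.375) ≈ 0.86500, f(2.0625) ≈ 1.11923, f(2.75) ≈ 1.32176, f(3.4375) ≈ 1.49009, f(4.125) ≈ 1.63413, f(4.8125) ≈ 1.76001, f(5.5) ≈ 1.87180.
T_8 = (Δx/2)·[f(x_0) + 2f(x_1) + ... + 2f(x_{7}) + f(x_8)].
Sum ≈ 6.63394.

6.63394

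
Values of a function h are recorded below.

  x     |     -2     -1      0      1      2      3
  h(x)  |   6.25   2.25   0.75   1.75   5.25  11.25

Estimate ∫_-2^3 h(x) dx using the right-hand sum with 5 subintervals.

21.25

Δx = 1.
Sum = 1·[2.25 + 0.75 + 1.75 + 5.25 + 11.25] = 21.25.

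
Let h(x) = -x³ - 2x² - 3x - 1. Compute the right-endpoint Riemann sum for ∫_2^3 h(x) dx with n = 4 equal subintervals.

Δx = (3 − 2)/4 = 0.25.
Right endpoints: 2.25, 2.5, 2.75, 3.
h(2.25) = -29.265625, h(2.5) = -36.625, h(2.75) = -45.171875, h(3) = -55.
Sum = Δx · [h(2.25) + h(2.5) + h(2.75) + h(3)].
Sum = -41.515625.

-41.515625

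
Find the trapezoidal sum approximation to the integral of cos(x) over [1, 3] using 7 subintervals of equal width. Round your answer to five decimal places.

Δx = (3 − 1)/7 = 2/7.
f(1) ≈ 0.54030, f(9/7) ≈ 0.28124, f(11/7) ≈ -0.00063, f(13/7) ≈ -0.28245, f(15/7) ≈ -0.54137, f(17/7) ≈ -0.75639, f(19/7) ≈ -0.91009, f(3) ≈ -0.98999.
T_7 = (Δx/2)·[f(x_0) + 2f(x_1) + ... + 2f(x_{6}) + f(x_7)].
Sum ≈ -0.69558.

-0.69558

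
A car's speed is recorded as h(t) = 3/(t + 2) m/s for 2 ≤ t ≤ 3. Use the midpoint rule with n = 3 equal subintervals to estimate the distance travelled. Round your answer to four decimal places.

0.6691

Δt = (3 − 2)/3 = 1/3.
Midpoints: 13/6, 2.5, 17/6.
h(13/6) = 0.72, h(2.5) = 2/3, h(17/6) = 18/29.
Sum = Δt · [h(13/6) + h(2.5) + h(17/6)].
Sum ≈ 0.6691.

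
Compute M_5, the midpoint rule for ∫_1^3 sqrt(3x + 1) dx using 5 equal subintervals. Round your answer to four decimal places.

5.2513

Δx = (3 − 1)/5 = 0.4.
Midpoints: 1.2, 1.6, 2, 2.4, 2.8.
f(1.2) ≈ 2.1448, f(1.6) ≈ 2.4083, f(2) ≈ 2.6458, f(2.4) ≈ 2.8636, f(2.8) ≈ 3.0659.
Sum = Δx · [f(1.2) + f(1.6) + f(2) + f(2.4) + f(2.8)].
Sum ≈ 5.2513.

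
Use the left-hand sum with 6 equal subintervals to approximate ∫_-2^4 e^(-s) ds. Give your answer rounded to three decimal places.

Δs = (4 − (-2))/6 = 1.
Left endpoints: -2, -1, 0, 1, 2, 3.
f(-2) ≈ 7.389, f(-1) ≈ 2.718, f(0) ≈ 1.000, f(1) ≈ 0.368, f(2) ≈ 0.135, f(3) ≈ 0.050.
Sum = Δs · [f(-2) + f(-1) + f(0) + ...].
Sum ≈ 11.660.

11.660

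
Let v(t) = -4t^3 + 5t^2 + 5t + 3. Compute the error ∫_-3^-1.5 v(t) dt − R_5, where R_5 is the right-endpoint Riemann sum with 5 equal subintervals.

Exact integral: ∫_-3^-1.5 v(t) dt = 102.9375.
R_5 = 85.545.
Error = 102.9375 − 85.545 = 17.3925.

17.3925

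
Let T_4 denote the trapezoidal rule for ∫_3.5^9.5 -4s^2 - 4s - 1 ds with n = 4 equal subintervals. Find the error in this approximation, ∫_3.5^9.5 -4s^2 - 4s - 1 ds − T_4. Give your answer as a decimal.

9

Exact integral: ∫_3.5^9.5 f(s) ds = -1248.
T_4 = -1257.
Error = -1248 − (-1257) = 9.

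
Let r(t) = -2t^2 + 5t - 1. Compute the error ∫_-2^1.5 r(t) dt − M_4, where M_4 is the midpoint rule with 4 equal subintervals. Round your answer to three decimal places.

-0.447

Exact integral: ∫_-2^1.5 r(t) dt ≈ -15.45833.
M_4 = -15.01171875.
Error ≈ -15.45833 − (-15.01171875) ≈ -0.447.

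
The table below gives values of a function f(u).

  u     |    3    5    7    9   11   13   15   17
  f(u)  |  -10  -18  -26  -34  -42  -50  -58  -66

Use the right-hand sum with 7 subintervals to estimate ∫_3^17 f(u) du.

Δu = 2.
Sum = 2·[(-18) + (-26) + (-34) + (-42) + (-50) + (-58) + (-66)] = -588.

-588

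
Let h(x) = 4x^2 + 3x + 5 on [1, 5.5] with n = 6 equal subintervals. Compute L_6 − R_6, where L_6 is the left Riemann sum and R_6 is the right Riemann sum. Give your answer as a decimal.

L_6 = 239.625.
R_6 = 337.5.
L_6 − R_6 = -97.875.

-97.875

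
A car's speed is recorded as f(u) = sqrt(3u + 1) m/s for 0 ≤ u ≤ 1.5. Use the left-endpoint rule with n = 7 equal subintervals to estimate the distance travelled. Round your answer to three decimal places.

2.497

Δu = (1.5 − 0)/7 = 3/14.
Left endpoints: 0, 3/14, 3/7, 9/14, 6/7, 15/14, 9/7.
f(0) ≈ 1.000, f(3/14) ≈ 1.282, f(3/7) ≈ 1.512, f(9/14) ≈ 1.711, f(6/7) ≈ 1.890, f(15/14) ≈ 2.053, f(9/7) ≈ 2.204.
Sum = Δu · [f(0) + f(3/14) + f(3/7) + ...].
Sum ≈ 2.497.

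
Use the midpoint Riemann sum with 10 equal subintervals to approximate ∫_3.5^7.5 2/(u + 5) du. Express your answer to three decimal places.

0.771

Δu = (7.5 − 3.5)/10 = 0.4.
Midpoints: 3.7, 4.1, 4.5, 4.9, 5.3, 5.7, 6.1, 6.5, 6.9, 7.3.
f(3.7) = 20/87, f(4.1) = 20/91, f(4.5) = 4/19, f(4.9) = 20/99, f(5.3) = 20/103, f(5.7) = 20/107, f(6.1) = 20/111, f(6.5) = 4/23, f(6.9) = 20/119, f(7.3) = 20/123.
Sum = Δu · [f(3.7) + f(4.1) + f(4.5) + ...].
Sum ≈ 0.771.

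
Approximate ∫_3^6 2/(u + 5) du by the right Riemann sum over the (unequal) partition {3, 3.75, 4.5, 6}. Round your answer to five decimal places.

0.60205

Subinterval widths: 0.75, 0.75, 1.5.
Right endpoints: 3.75, 4.5, 6.
f(3.75) = 8/35, f(4.5) = 4/19, f(6) = 2/11.
Sum = Σ Δu_i · f(u_i).
Sum ≈ 0.60205.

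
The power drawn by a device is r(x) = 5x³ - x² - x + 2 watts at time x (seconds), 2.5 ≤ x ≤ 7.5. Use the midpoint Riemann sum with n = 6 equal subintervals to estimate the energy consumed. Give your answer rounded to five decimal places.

3734.42130

Δx = (7.5 − 2.5)/6 = 5/6.
Midpoints: 35/12, 3.75, 55/12, 65/12, 6.25, 85/12.
r(35/12) = 198091/1728, r(3.75) = 247.859375, r(55/12) = 791111/1728, r(65/12) = 1316521/1728, r(6.25) = 1177.390625, r(85/12) = 2975141/1728.
Sum = Δx · [r(35/12) + r(3.75) + r(55/12) + ...].
Sum ≈ 3734.42130.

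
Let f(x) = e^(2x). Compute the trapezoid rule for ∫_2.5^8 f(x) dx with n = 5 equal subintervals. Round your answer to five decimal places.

6105290.60772

Δx = (8 − 2.5)/5 = 1.1.
f(2.5) ≈ 148.41316, f(3.6) ≈ 1339.43076, f(4.7) ≈ 12088.38073, f(5.8) ≈ 109097.79928, f(6.9) ≈ 984609.11123, f(8) ≈ 8886110.52051.
T_5 = (Δx/2)·[f(x_0) + 2f(x_1) + ... + 2f(x_{4}) + f(x_5)].
Sum ≈ 6105290.60772.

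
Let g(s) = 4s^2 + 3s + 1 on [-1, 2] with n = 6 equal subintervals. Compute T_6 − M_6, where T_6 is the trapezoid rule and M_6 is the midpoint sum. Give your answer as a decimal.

0.75

T_6 = 20.
M_6 = 19.25.
T_6 − M_6 = 0.75.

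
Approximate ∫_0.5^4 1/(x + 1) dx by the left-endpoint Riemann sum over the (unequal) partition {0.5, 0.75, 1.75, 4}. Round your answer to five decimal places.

Subinterval widths: 0.25, 1, 2.25.
Left endpoints: 0.5, 0.75, 1.75.
f(0.5) = 2/3, f(0.75) = 4/7, f(1.75) = 4/11.
Sum = Σ Δx_i · f(x_i).
Sum ≈ 1.55628.

1.55628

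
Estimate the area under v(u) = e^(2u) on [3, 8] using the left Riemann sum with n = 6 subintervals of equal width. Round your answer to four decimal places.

Δu = (8 − 3)/6 = 5/6.
Left endpoints: 3, 23/6, 14/3, 5.5, 19/3, 43/6.
v(3) ≈ 403.4288, v(23/6) ≈ 2135.9497, v(14/3) ≈ 11308.7646, v(5.5) ≈ 59874.1417, v(19/3) ≈ 317003.0476, v(43/6) ≈ 1678369.4814.
Sum = Δu · [v(3) + v(23/6) + v(14/3) + ...].
Sum ≈ 1724245.6782.

1724245.6782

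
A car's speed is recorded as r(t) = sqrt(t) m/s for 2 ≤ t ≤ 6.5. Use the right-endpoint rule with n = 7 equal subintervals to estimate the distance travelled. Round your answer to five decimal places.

Δt = (6.5 − 2)/7 = 9/14.
Right endpoints: 37/14, 23/7, 55/14, 32/7, 73/14, 41/7, 6.5.
r(37/14) ≈ 1.62569, r(23/7) ≈ 1.81265, r(55/14) ≈ 1.98206, r(32/7) ≈ 2.13809, r(73/14) ≈ 2.28348, r(41/7) ≈ 2.42015, r(6.5) ≈ 2.54951.
Sum = Δt · [r(37/14) + r(23/7) + r(55/14) + ...].
Sum ≈ 9.52177.

9.52177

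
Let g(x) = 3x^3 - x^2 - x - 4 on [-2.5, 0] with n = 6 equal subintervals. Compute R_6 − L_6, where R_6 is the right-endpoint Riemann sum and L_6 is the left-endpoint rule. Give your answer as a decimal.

R_6 ≈ -31.7194734.
L_6 ≈ -52.8132234.
R_6 − L_6 = 21.09375.

21.09375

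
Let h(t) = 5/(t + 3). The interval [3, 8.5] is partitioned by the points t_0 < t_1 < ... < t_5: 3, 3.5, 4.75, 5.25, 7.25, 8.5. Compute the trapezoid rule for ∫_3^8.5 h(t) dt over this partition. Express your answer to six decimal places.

3.267924

Subinterval widths: 0.5, 1.25, 0.5, 2, 1.25.
h(3) = 5/6, h(3.5) = 10/13, h(4.75) = 20/31, h(5.25) = 20/33, h(7.25) = 20/41, h(8.5) = 10/23.
On each subinterval the trapezoid contributes (Δt_i/2)·[h(t_{i-1}) + h(t_i)].
Sum ≈ 3.267924.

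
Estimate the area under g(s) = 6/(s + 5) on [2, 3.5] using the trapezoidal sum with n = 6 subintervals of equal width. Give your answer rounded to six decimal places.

Δs = (3.5 − 2)/6 = 0.25.
g(2) = 6/7, g(2.25) = 24/29, g(2.5) = 0.8, g(2.75) = 24/31, g(3) = 0.75, g(3.25) = 8/11, g(3.5) = 12/17.
T_6 = (Δs/2)·[g(s_0) + 2g(s_1) + ... + 2g(s_{5}) + g(s_6)].
Sum ≈ 1.165141.

1.165141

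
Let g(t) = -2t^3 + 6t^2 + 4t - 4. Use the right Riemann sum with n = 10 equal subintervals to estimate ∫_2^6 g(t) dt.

Δt = (6 − 2)/10 = 0.4.
Right endpoints: 2.4, 2.8, 3.2, 3.6, 4, 4.4, 4.8, 5.2, 5.6, 6.
g(2.4) = 12.512, g(2.8) = 10.336, g(3.2) = 4.704, g(3.6) = -5.152, g(4) = -20, g(4.4) = -40.608, g(4.8) = -67.744, g(5.2) = -102.176, g(5.6) = -144.672, g(6) = -196.
Sum = Δt · [g(2.4) + g(2.8) + g(3.2) + ...].
Sum = -219.52.

-219.52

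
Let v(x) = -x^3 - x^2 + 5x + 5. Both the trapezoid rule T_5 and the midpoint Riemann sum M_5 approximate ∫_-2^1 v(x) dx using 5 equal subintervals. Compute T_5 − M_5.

0.135

T_5 = 8.34.
M_5 = 8.205.
T_5 − M_5 = 0.135.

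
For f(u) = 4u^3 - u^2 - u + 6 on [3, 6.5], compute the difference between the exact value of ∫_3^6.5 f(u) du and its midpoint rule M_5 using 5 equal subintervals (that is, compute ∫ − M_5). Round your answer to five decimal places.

Exact integral: ∫_3^6.5 f(u) du ≈ 1625.8958333.
M_5 = 1617.8925.
Error ≈ 1625.8958333 − 1617.8925 ≈ 8.00333.

8.00333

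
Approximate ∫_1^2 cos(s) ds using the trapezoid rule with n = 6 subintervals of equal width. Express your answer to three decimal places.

0.068

Δs = (2 − 1)/6 = 1/6.
f(1) ≈ 0.540, f(7/6) ≈ 0.393, f(4/3) ≈ 0.235, f(1.5) ≈ 0.071, f(5/3) ≈ -0.096, f(11/6) ≈ -0.260, f(2) ≈ -0.416.
T_6 = (Δs/2)·[f(s_0) + 2f(s_1) + ... + 2f(s_{5}) + f(s_6)].
Sum ≈ 0.068.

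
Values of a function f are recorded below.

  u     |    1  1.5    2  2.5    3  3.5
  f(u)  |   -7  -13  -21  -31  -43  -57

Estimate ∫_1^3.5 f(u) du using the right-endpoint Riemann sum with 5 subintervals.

Δu = 0.5.
Sum = 0.5·[(-13) + (-21) + (-31) + (-43) + (-57)] = -82.5.

-82.5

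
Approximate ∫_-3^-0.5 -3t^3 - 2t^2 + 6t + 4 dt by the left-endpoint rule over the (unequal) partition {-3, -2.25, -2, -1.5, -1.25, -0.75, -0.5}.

Subinterval widths: 0.75, 0.25, 0.5, 0.25, 0.5, 0.25.
Left endpoints: -3, -2.25, -2, -1.5, -1.25, -0.75.
f(-3) = 49, f(-2.25) = 14.546875, f(-2) = 8, f(-1.5) = 0.625, f(-1.25) = -0.765625, f(-0.75) = -0.359375.
Sum = Σ Δt_i · f(t_i).
Sum = 44.0703125.

44.0703125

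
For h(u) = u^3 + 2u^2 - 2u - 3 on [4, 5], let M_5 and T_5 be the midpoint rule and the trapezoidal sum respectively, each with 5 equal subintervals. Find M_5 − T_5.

M_5 = 120.865.
T_5 = 121.02.
M_5 − T_5 = -0.155.

-0.155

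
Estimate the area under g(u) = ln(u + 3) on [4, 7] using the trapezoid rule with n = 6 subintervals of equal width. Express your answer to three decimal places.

Δu = (7 − 4)/6 = 0.5.
g(4) ≈ 1.946, g(4.5) ≈ 2.015, g(5) ≈ 2.079, g(5.5) ≈ 2.140, g(6) ≈ 2.197, g(6.5) ≈ 2.251, g(7) ≈ 2.303.
T_6 = (Δu/2)·[g(u_0) + 2g(u_1) + ... + 2g(u_{5}) + g(u_6)].
Sum ≈ 6.404.

6.404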